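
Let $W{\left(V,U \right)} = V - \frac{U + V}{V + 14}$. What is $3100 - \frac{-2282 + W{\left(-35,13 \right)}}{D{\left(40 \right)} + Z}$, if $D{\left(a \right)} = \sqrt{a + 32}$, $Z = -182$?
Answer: $\frac{153058973}{49578} - \frac{48679 \sqrt{2}}{115682} \approx 3086.6$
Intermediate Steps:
$W{\left(V,U \right)} = V - \frac{U + V}{14 + V}$
$D{\left(a \right)} = \sqrt{32 + a}$
$3100 - \frac{-2282 + W{\left(-35,13 \right)}}{D{\left(40 \right)} + Z} = 3100 - \frac{-2282 + \frac{\left(-35\right)^{2} - 13 + 13 \left(-35\right)}{14 - 35}}{\sqrt{32 + 40} - 182} = 3100 - \frac{-2282 + \frac{1225 - 13 - 455}{-21}}{\sqrt{72} - 182} = 3100 - \frac{-2282 - \frac{757}{21}}{6 \sqrt{2} - 182} = 3100 - \frac{-2282 - \frac{757}{21}}{-182 + 6 \sqrt{2}} = 3100 - - \frac{48679}{21 \left(-182 + 6 \sqrt{2}\right)} = 3100 + \frac{48679}{21 \left(-182 + 6 \sqrt{2}\right)}$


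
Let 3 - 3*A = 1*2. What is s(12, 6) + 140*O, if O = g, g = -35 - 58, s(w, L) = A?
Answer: -39059/3 ≈ -13020.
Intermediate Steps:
A = ⅓ (A = 1 - 2/3 = 1 - ⅓*2 = 1 - ⅔ = ⅓ ≈ 0.33333)
s(w, L) = ⅓
g = -93
O = -93
s(12, 6) + 140*O = ⅓ + 140*(-93) = ⅓ - 13020 = -39059/3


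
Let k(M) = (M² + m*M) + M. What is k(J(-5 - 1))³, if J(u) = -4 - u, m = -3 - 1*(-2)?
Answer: 64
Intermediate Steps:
m = -1 (m = -3 + 2 = -1)
k(M) = M² (k(M) = (M² - M) + M = M²)
k(J(-5 - 1))³ = ((-4 - (-5 - 1))²)³ = ((-4 - 1*(-6))²)³ = ((-4 + 6)²)³ = (2²)³ = 4³ = 64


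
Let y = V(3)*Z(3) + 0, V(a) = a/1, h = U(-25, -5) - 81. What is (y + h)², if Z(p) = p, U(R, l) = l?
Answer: 5929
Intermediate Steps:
h = -86 (h = -5 - 81 = -86)
V(a) = a (V(a) = a*1 = a)
y = 9 (y = 3*3 + 0 = 9 + 0 = 9)
(y + h)² = (9 - 86)² = (-77)² = 5929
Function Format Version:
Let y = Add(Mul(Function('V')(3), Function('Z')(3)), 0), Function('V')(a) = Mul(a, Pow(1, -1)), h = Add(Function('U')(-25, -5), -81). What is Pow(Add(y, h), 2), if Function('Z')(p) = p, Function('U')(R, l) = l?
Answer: 5929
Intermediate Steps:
h = -86 (h = Add(-5, -81) = -86)
Function('V')(a) = a (Function('V')(a) = Mul(a, 1) = a)
y = 9 (y = Add(Mul(3, 3), 0) = Add(9, 0) = 9)
Pow(Add(y, h), 2) = Pow(Add(9, -86), 2) = Pow(-77, 2) = 5929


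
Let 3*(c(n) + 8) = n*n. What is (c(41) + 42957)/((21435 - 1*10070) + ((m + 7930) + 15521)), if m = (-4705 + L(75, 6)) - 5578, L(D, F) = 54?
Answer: 130528/73761 ≈ 1.7696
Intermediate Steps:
c(n) = -8 + n**2/3 (c(n) = -8 + (n*n)/3 = -8 + n**2/3)
m = -10229 (m = (-4705 + 54) - 5578 = -4651 - 5578 = -10229)
(c(41) + 42957)/((21435 - 1*10070) + ((m + 7930) + 15521)) = ((-8 + (1/3)*41**2) + 42957)/((21435 - 1*10070) + ((-10229 + 7930) + 15521)) = ((-8 + (1/3)*1681) + 42957)/((21435 - 10070) + (-2299 + 15521)) = ((-8 + 1681/3) + 42957)/(11365 + 13222) = (1657/3 + 42957)/24587 = (130528/3)*(1/24587) = 130528/73761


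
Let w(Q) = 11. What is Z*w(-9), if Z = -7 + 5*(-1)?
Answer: -132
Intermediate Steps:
Z = -12 (Z = -7 - 5 = -12)
Z*w(-9) = -12*11 = -132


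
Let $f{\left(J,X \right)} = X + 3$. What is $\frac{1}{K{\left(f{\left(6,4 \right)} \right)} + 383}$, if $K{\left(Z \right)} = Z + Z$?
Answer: $\frac{1}{397} \approx 0.0025189$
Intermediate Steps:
$f{\left(J,X \right)} = 3 + X$
$K{\left(Z \right)} = 2 Z$
$\frac{1}{K{\left(f{\left(6,4 \right)} \right)} + 383} = \frac{1}{2 \left(3 + 4\right) + 383} = \frac{1}{2 \cdot 7 + 383} = \frac{1}{14 + 383} = \frac{1}{397}$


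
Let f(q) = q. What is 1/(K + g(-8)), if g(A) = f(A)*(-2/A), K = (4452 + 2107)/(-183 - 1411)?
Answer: -1594/9747 ≈ -0.16354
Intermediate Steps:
K = -6559/1594 (K = 6559/(-1594) = 6559*(-1/1594) = -6559/1594 ≈ -4.1148)
g(A) = -2 (g(A) = A*(-2/A) = -2)
1/(K + g(-8)) = 1/(-6559/1594 - 2) = 1/(-9747/1594) = -1594/9747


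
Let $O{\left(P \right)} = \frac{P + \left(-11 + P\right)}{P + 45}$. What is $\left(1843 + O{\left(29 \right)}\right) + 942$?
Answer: $\frac{206137}{74} \approx 2785.6$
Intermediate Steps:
$O{\left(P \right)} = \frac{-11 + 2 P}{45 + P}$
$\left(1843 + O{\left(29 \right)}\right) + 942 = \left(1843 + \frac{-11 + 2 \cdot 29}{45 + 29}\right) + 942 = \left(1843 + \frac{-11 + 58}{74}\right) + 942 = \left(1843 + \frac{1}{74} \cdot 47\right) + 942 = \left(1843 + \frac{47}{74}\right) + 942 = \frac{136429}{74} + 942 = \frac{206137}{74}$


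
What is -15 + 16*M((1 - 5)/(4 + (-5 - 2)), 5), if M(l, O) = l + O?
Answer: 259/3 ≈ 86.333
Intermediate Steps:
M(l, O) = O + l
-15 + 16*M((1 - 5)/(4 + (-5 - 2)), 5) = -15 + 16*(5 + (1 - 5)/(4 + (-5 - 2))) = -15 + 16*(5 - 4/(4 - 7)) = -15 + 16*(5 - 4/(-3)) = -15 + 16*(5 - 4*(-⅓)) = -15 + 16*(5 + 4/3) = -15 + 16*(19/3) = -15 + 304/3 = 259/3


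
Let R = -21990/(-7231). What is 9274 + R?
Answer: 67082284/7231 ≈ 9277.0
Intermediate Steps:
R = 21990/7231 (R = -21990*(-1/7231) = 21990/7231 ≈ 3.0411)
9274 + R = 9274 + 21990/7231 = 67082284/7231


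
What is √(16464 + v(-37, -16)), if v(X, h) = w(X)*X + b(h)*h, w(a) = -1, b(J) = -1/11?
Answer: √1996797/11 ≈ 128.46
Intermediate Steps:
b(J) = -1/11 (b(J) = -1*1/11 = -1/11)
v(X, h) = -X - h/11
√(16464 + v(-37, -16)) = √(16464 + (-1*(-37) - 1/11*(-16))) = √(16464 + (37 + 16/11)) = √(16464 + 423/11) = √(181527/11) = √1996797/11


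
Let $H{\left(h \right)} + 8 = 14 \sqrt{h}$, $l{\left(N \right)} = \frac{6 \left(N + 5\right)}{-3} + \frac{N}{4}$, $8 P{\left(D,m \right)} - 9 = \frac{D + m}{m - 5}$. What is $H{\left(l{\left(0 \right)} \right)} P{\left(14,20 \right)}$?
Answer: $- \frac{169}{15} + \frac{1183 i \sqrt{10}}{60} \approx -11.267 + 62.35 i$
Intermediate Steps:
$P{\left(D,m \right)} = \frac{9}{8} + \frac{D + m}{8 \left(-5 + m\right)}$ ($P{\left(D,m \right)} = \frac{9}{8} + \frac{\left(D + m\right) \frac{1}{m - 5}}{8} = \frac{9}{8} + \frac{\left(D + m\right) \frac{1}{-5 + m}}{8} = \frac{9}{8} + \frac{\frac{1}{-5 + m} \left(D + m\right)}{8} = \frac{9}{8} + \frac{D + m}{8 \left(-5 + m\right)}$)
$l{\left(N \right)} = -10 - \frac{7 N}{4}$ ($l{\left(N \right)} = 6 \left(5 + N\right) \left(- \frac{1}{3}\right) + N \frac{1}{4} = \left(30 + 6 N\right) \left(- \frac{1}{3}\right) + \frac{N}{4} = \left(-10 - 2 N\right) + \frac{N}{4} = -10 - \frac{7 N}{4}$)
$H{\left(h \right)} = -8 + 14 \sqrt{h}$
$H{\left(l{\left(0 \right)} \right)} P{\left(14,20 \right)} = \left(-8 + 14 \sqrt{-10 - 0}\right) \frac{-45 + 14 + 10 \cdot 20}{8 \left(-5 + 20\right)} = \left(-8 + 14 \sqrt{-10 + 0}\right) \frac{-45 + 14 + 200}{8 \cdot 15} = \left(-8 + 14 \sqrt{-10}\right) \frac{1}{8} \cdot \frac{1}{15} \cdot 169 = \left(-8 + 14 i \sqrt{10}\right) \frac{169}{120} = - \frac{169}{15} + \frac{1183 i \sqrt{10}}{60}$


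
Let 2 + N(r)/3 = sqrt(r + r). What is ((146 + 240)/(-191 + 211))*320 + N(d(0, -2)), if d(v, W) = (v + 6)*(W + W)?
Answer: 6170 + 12*I*sqrt(3) ≈ 6170.0 + 20.785*I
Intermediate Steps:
d(v, W) = 2*W*(6 + v) (d(v, W) = (6 + v)*(2*W) = 2*W*(6 + v))
N(r) = -6 + 3*sqrt(2)*sqrt(r) (N(r) = -6 + 3*sqrt(r + r) = -6 + 3*sqrt(2*r) = -6 + 3*(sqrt(2)*sqrt(r)) = -6 + 3*sqrt(2)*sqrt(r))
((146 + 240)/(-191 + 211))*320 + N(d(0, -2)) = ((146 + 240)/(-191 + 211))*320 + (-6 + 3*sqrt(2)*sqrt(2*(-2)*(6 + 0))) = (386/20)*320 + (-6 + 3*sqrt(2)*sqrt(2*(-2)*6)) = (386*(1/20))*320 + (-6 + 3*sqrt(2)*sqrt(-24)) = (193/10)*320 + (-6 + 3*sqrt(2)*(2*I*sqrt(6))) = 6176 + (-6 + 12*I*sqrt(3)) = 6170 + 12*I*sqrt(3)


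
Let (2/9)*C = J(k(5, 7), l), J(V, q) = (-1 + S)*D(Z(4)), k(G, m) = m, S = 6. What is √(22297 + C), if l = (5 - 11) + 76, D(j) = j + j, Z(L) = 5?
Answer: √22522 ≈ 150.07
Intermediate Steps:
D(j) = 2*j
l = 70 (l = -6 + 76 = 70)
J(V, q) = 50 (J(V, q) = (-1 + 6)*(2*5) = 5*10 = 50)
C = 225 (C = (9/2)*50 = 225)
√(22297 + C) = √(22297 + 225) = √22522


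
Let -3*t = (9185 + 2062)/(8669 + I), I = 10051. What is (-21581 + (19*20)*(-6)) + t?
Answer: -446681669/18720 ≈ -23861.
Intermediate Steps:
t = -3749/18720 (t = -(9185 + 2062)/(3*(8669 + 10051)) = -3749/18720 ≈ -0.20027)
(-21581 + (19*20)*(-6)) + t = (-21581 + (19*20)*(-6)) - 3749/18720 = (-21581 + 380*(-6)) - 3749/18720 = (-21581 - 2280) - 3749/18720 = -23861 - 3749/18720 = -446681669/18720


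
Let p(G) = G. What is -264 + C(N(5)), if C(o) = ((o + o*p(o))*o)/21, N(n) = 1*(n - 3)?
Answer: -1844/7 ≈ -263.43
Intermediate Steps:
N(n) = -3 + n (N(n) = 1*(-3 + n) = -3 + n)
C(o) = o*(o + o²)/21 (C(o) = ((o + o*o)*o)/21 = ((o + o²)*o)*(1/21) = (o*(o + o²))*(1/21) = o*(o + o²)/21)
-264 + C(N(5)) = -264 + (-3 + 5)²*(1 + (-3 + 5))/21 = -264 + (1/21)*2²*(1 + 2) = -264 + (1/21)*4*3 = -264 + 4/7 = -1844/7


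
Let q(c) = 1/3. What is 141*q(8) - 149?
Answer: -102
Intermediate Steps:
q(c) = 1/3
141*q(8) - 149 = 141*(1/3) - 149 = 47 - 149 = -102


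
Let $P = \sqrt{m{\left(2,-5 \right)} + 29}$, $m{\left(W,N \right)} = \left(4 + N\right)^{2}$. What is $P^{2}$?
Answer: $30$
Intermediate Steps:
$P = \sqrt{30}$ ($P = \sqrt{\left(4 - 5\right)^{2} + 29} = \sqrt{\left(-1\right)^{2} + 29} = \sqrt{1 + 29} = \sqrt{30} \approx 5.4772$)
$P^{2} = \left(\sqrt{30}\right)^{2} = 30$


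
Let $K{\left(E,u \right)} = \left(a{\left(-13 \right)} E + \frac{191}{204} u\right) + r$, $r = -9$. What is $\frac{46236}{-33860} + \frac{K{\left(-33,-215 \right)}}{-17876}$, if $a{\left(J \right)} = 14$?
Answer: $- \frac{40991285251}{30869349360} \approx -1.3279$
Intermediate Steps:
$K{\left(E,u \right)} = -9 + 14 E + \frac{191 u}{204}$ ($K{\left(E,u \right)} = \left(14 E + \frac{191}{204} u\right) - 9 = \left(14 E + 191 \cdot \frac{1}{204} u\right) - 9 = \left(14 E + \frac{191 u}{204}\right) - 9 = -9 + 14 E + \frac{191 u}{204}$)
$\frac{46236}{-33860} + \frac{K{\left(-33,-215 \right)}}{-17876} = \frac{46236}{-33860} + \frac{-9 + 14 \left(-33\right) + \frac{191}{204} \left(-215\right)}{-17876} = 46236 \left(- \frac{1}{33860}\right) + \left(-9 - 462 - \frac{41065}{204}\right) \left(- \frac{1}{17876}\right) = - \frac{11559}{8465} - - \frac{137149}{3646704} = - \frac{11559}{8465} + \frac{137149}{3646704} = - \frac{40991285251}{30869349360}$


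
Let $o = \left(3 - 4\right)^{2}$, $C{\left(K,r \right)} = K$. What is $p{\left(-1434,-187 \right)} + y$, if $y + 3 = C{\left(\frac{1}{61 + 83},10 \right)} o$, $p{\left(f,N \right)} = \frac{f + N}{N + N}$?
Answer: $\frac{36115}{26928} \approx 1.3412$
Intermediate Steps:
$o = 1$ ($o = \left(-1\right)^{2} = 1$)
$p{\left(f,N \right)} = \frac{N + f}{2 N}$
$y = - \frac{431}{144}$ ($y = -3 + \frac{1}{61 + 83} \cdot 1 = -3 + \frac{1}{144} \cdot 1 = -3 + \frac{1}{144} = - \frac{431}{144} \approx -2.9931$)
$p{\left(-1434,-187 \right)} + y = \frac{-187 - 1434}{2 \left(-187\right)} - \frac{431}{144} = \frac{1}{2} \left(- \frac{1}{187}\right) \left(-1621\right) - \frac{431}{144} = \frac{1621}{374} - \frac{431}{144} = \frac{36115}{26928}$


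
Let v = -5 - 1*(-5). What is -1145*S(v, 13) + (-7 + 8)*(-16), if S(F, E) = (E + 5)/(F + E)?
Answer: -20818/13 ≈ -1601.4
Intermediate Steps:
v = 0 (v = -5 + 5 = 0)
S(F, E) = (5 + E)/(E + F)
-1145*S(v, 13) + (-7 + 8)*(-16) = -1145*(5 + 13)/(13 + 0) + (-7 + 8)*(-16) = -1145*18/13 + 1*(-16) = -1145*18/13 - 16 = -20610/13 - 16 = -20818/13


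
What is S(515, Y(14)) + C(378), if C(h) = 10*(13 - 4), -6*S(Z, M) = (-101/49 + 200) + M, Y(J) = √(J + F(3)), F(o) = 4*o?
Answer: 5587/98 - √26/6 ≈ 56.160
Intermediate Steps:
Y(J) = √(12 + J) (Y(J) = √(J + 4*3) = √(J + 12) = √(12 + J))
S(Z, M) = -3233/98 - M/6 (S(Z, M) = -((-101/49 + 200) + M)/6 = -(9699/49 + M)/6 = -3233/98 - M/6)
C(h) = 90 (C(h) = 10*9 = 90)
S(515, Y(14)) + C(378) = (-3233/98 - √(12 + 14)/6) + 90 = (-3233/98 - √26/6) + 90 = 5587/98 - √26/6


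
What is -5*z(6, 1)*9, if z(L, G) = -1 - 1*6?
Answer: 315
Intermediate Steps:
z(L, G) = -7 (z(L, G) = -1 - 6 = -7)
-5*z(6, 1)*9 = -5*(-7)*9 = 35*9 = 315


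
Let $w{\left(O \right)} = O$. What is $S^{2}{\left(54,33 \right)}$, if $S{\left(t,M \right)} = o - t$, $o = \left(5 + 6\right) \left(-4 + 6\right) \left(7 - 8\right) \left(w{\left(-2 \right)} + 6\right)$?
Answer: $20164$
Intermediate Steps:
$o = -88$ ($o = \left(5 + 6\right) \left(-4 + 6\right) \left(7 - 8\right) \left(-2 + 6\right) = 11 \cdot 2 \left(\left(-1\right) 4\right) = 22 \left(-4\right) = -88$)
$S{\left(t,M \right)} = -88 - t$
$S^{2}{\left(54,33 \right)} = \left(-88 - 54\right)^{2} = \left(-142\right)^{2} = 20164$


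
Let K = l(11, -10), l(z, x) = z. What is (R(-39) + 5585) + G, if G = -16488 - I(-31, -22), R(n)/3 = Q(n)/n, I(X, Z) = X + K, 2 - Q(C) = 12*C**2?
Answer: -123229/13 ≈ -9479.2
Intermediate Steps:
K = 11
Q(C) = 2 - 12*C**2
I(X, Z) = 11 + X (I(X, Z) = X + 11 = 11 + X)
R(n) = 3*(2 - 12*n**2)/n (R(n) = 3*((2 - 12*n**2)/n) = 3*(2 - 12*n**2)/n)
G = -16468 (G = -16488 - (11 - 31) = -16488 - 1*(-20) = -16488 + 20 = -16468)
(R(-39) + 5585) + G = ((-36*(-39) + 6/(-39)) + 5585) - 16468 = ((1404 + 6*(-1/39)) + 5585) - 16468 = ((1404 - 2/13) + 5585) - 16468 = (18250/13 + 5585) - 16468 = 90855/13 - 16468 = -123229/13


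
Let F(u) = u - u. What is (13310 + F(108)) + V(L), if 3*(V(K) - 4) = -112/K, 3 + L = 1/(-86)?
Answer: 1479230/111 ≈ 13326.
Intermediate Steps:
L = -259/86 (L = -3 + 1/(-86) = -3 - 1/86 = -259/86 ≈ -3.0116)
F(u) = 0
V(K) = 4 - 112/(3*K) (V(K) = 4 + (-112/K)/3 = 4 - 112/(3*K))
(13310 + F(108)) + V(L) = (13310 + 0) + (4 - 112/(3*(-259/86))) = 13310 + (4 - 112/3*(-86/259)) = 13310 + (4 + 1376/111) = 13310 + 1820/111 = 1479230/111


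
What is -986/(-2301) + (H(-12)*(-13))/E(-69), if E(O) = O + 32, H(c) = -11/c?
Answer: 85203/113516 ≈ 0.75058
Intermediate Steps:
E(O) = 32 + O
-986/(-2301) + (H(-12)*(-13))/E(-69) = -986/(-2301) + (-11/(-12)*(-13))/(32 - 69) = -986*(-1/2301) + (-11*(-1/12)*(-13))/(-37) = 986/2301 + ((11/12)*(-13))*(-1/37) = 986/2301 - 143/12*(-1/37) = 986/2301 + 143/444 = 85203/113516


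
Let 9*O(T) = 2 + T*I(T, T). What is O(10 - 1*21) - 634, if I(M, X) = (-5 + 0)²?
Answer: -1993/3 ≈ -664.33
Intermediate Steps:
I(M, X) = 25 (I(M, X) = (-5)² = 25)
O(T) = 2/9 + 25*T/9 (O(T) = (2 + T*25)/9 = (2 + 25*T)/9 = 2/9 + 25*T/9)
O(10 - 1*21) - 634 = (2/9 + 25*(10 - 1*21)/9) - 634 = (2/9 + 25*(10 - 21)/9) - 634 = (2/9 + (25/9)*(-11)) - 634 = (2/9 - 275/9) - 634 = -91/3 - 634 = -1993/3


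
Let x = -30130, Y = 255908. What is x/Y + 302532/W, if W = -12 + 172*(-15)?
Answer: -1614551167/13819032 ≈ -116.84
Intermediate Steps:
W = -2592 (W = -12 - 2580 = -2592)
x/Y + 302532/W = -30130/255908 + 302532/(-2592) = -30130*1/255908 + 302532*(-1/2592) = -15065/127954 - 25211/216 = -1614551167/13819032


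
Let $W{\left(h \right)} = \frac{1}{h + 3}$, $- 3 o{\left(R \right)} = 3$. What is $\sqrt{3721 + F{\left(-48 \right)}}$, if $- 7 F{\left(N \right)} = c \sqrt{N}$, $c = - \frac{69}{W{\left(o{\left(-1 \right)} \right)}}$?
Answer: $\frac{\sqrt{182329 + 3864 i \sqrt{3}}}{7} \approx 61.01 + 1.1194 i$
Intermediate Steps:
$o{\left(R \right)} = -1$ ($o{\left(R \right)} = \left(- \frac{1}{3}\right) 3 = -1$)
$W{\left(h \right)} = \frac{1}{3 + h}$
$c = -138$ ($c = - \frac{69}{\frac{1}{3 - 1}} = - \frac{69}{\frac{1}{2}} = - 69 \frac{1}{\frac{1}{2}} = \left(-69\right) 2 = -138$)
$F{\left(N \right)} = \frac{138 \sqrt{N}}{7}$ ($F{\left(N \right)} = - \frac{\left(-138\right) \sqrt{N}}{7} = \frac{138 \sqrt{N}}{7}$)
$\sqrt{3721 + F{\left(-48 \right)}} = \sqrt{3721 + \frac{138 \sqrt{-48}}{7}} = \sqrt{3721 + \frac{138 \cdot 4 i \sqrt{3}}{7}} = \sqrt{3721 + \frac{552 i \sqrt{3}}{7}}$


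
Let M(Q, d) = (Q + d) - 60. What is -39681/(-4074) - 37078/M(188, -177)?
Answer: 7285721/9506 ≈ 766.43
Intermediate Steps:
M(Q, d) = -60 + Q + d
-39681/(-4074) - 37078/M(188, -177) = -39681/(-4074) - 37078/(-60 + 188 - 177) = -39681*(-1/4074) - 37078/(-49) = 13227/1358 - 37078*(-1/49) = 13227/1358 + 37078/49 = 7285721/9506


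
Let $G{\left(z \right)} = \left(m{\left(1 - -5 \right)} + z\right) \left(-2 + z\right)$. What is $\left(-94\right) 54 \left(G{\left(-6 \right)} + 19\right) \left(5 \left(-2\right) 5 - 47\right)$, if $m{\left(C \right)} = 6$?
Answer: $9355068$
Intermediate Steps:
$G{\left(z \right)} = \left(-2 + z\right) \left(6 + z\right)$ ($G{\left(z \right)} = \left(6 + z\right) \left(-2 + z\right) = \left(-2 + z\right) \left(6 + z\right)$)
$\left(-94\right) 54 \left(G{\left(-6 \right)} + 19\right) \left(5 \left(-2\right) 5 - 47\right) = \left(-94\right) 54 \left(\left(-12 + \left(-6\right)^{2} + 4 \left(-6\right)\right) + 19\right) \left(5 \left(-2\right) 5 - 47\right) = - 5076 \left(\left(-12 + 36 - 24\right) + 19\right) \left(\left(-10\right) 5 - 47\right) = - 5076 \left(0 + 19\right) \left(-50 - 47\right) = - 5076 \cdot 19 \left(-97\right) = \left(-5076\right) \left(-1843\right) = 9355068$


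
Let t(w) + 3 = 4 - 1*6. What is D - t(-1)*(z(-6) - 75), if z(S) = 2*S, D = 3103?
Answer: 2668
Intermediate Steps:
t(w) = -5 (t(w) = -3 + (4 - 1*6) = -3 + (4 - 6) = -3 - 2 = -5)
D - t(-1)*(z(-6) - 75) = 3103 - (-5)*(2*(-6) - 75) = 3103 - (-5)*(-12 - 75) = 3103 - (-5)*(-87) = 3103 - 1*435 = 3103 - 435 = 2668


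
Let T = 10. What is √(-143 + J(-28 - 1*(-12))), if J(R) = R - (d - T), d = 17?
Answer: I*√166 ≈ 12.884*I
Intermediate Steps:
J(R) = -7 + R (J(R) = R - (17 - 1*10) = R - (17 - 10) = R - 1*7 = R - 7 = -7 + R)
√(-143 + J(-28 - 1*(-12))) = √(-143 + (-7 + (-28 - 1*(-12)))) = √(-143 + (-7 + (-28 + 12))) = √(-143 + (-7 - 16)) = √(-143 - 23) = √(-166) = I*√166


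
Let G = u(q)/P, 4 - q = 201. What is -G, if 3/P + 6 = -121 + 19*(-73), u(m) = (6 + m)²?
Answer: 55232234/3 ≈ 1.8411e+7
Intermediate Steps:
q = -197 (q = 4 - 1*201 = 4 - 201 = -197)
P = -3/1514 (P = 3/(-6 + (-121 + 19*(-73))) = 3/(-6 + (-121 - 1387)) = 3/(-6 - 1508) = 3/(-1514) = 3*(-1/1514) = -3/1514 ≈ -0.0019815)
G = -55232234/3 (G = (6 - 197)²/(-3/1514) = (-191)²*(-1514/3) = 36481*(-1514/3) = -55232234/3 ≈ -1.8411e+7)
-G = -1*(-55232234/3) = 55232234/3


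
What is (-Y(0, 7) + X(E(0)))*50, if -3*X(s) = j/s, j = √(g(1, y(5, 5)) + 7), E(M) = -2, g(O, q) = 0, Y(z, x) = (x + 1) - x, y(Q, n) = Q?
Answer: -50 + 25*√7/3 ≈ -27.952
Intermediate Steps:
Y(z, x) = 1 (Y(z, x) = (1 + x) - x = 1)
j = √7 (j = √(0 + 7) = √7 ≈ 2.6458)
X(s) = -√7/(3*s)
(-Y(0, 7) + X(E(0)))*50 = (-1*1 - ⅓*√7/(-2))*50 = (-1 - ⅓*√7*(-½))*50 = (-1 + √7/6)*50 = -50 + 25*√7/3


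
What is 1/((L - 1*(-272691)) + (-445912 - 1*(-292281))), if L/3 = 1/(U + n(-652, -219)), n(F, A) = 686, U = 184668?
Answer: 185354/22068247243 ≈ 8.3991e-6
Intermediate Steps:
L = 3/185354 (L = 3/(184668 + 686) = 3/185354 ≈ 1.6185e-5)
1/((L - 1*(-272691)) + (-445912 - 1*(-292281))) = 1/((3/185354 - 1*(-272691)) + (-445912 - 1*(-292281))) = 1/((3/185354 + 272691) + (-445912 + 292281)) = 1/(50544367617/185354 - 153631) = 1/(22068247243/185354) = 185354/22068247243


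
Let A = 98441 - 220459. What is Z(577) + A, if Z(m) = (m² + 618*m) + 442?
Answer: 567939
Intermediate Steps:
Z(m) = 442 + m² + 618*m
A = -122018
Z(577) + A = (442 + 577² + 618*577) - 122018 = (442 + 332929 + 356586) - 122018 = 689957 - 122018 = 567939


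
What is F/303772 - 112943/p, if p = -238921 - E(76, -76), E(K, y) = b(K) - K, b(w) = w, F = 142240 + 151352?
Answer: 26113553807/18144377503 ≈ 1.4392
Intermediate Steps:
F = 293592
E(K, y) = 0 (E(K, y) = K - K = 0)
p = -238921 (p = -238921 - 1*0 = -238921 + 0 = -238921)
F/303772 - 112943/p = 293592/303772 - 112943/(-238921) = 293592*(1/303772) - 112943*(-1/238921) = 73398/75943 + 112943/238921 = 26113553807/18144377503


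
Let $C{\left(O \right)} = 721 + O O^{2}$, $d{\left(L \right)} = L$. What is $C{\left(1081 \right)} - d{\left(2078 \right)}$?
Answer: $1263213084$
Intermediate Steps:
$C{\left(O \right)} = 721 + O^{3}$
$C{\left(1081 \right)} - d{\left(2078 \right)} = \left(721 + 1081^{3}\right) - 2078 = \left(721 + 1263214441\right) - 2078 = 1263215162 - 2078 = 1263213084$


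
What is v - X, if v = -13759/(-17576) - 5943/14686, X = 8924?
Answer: -164526814797/18437224 ≈ -8923.6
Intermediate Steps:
v = 6972179/18437224 (v = -13759*(-1/17576) - 5943*1/14686 = 13759/17576 - 849/2098 = 6972179/18437224 ≈ 0.37816)
v - X = 6972179/18437224 - 1*8924 = 6972179/18437224 - 8924 = -164526814797/18437224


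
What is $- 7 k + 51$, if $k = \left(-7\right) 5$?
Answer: $296$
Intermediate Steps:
$k = -35$
$- 7 k + 51 = \left(-7\right) \left(-35\right) + 51 = 245 + 51 = 296$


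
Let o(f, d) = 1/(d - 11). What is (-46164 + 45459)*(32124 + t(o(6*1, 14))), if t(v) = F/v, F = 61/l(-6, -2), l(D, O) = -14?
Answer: -316934865/14 ≈ -2.2638e+7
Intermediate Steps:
o(f, d) = 1/(-11 + d)
F = -61/14 (F = 61/(-14) = 61*(-1/14) = -61/14 ≈ -4.3571)
t(v) = -61/(14*v)
(-46164 + 45459)*(32124 + t(o(6*1, 14))) = (-46164 + 45459)*(32124 - 61/(14*(1/(-11 + 14)))) = -705*(32124 - 61/(14*(1/3))) = -705*(32124 - 61/(14*1/3)) = -705*(32124 - 61/14*3) = -705*(32124 - 183/14) = -705*449553/14 = -316934865/14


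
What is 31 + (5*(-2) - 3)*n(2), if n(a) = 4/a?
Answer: 5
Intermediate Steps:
31 + (5*(-2) - 3)*n(2) = 31 + (5*(-2) - 3)*(4/2) = 31 + (-10 - 3)*(4*(½)) = 31 - 13*2 = 31 - 26 = 5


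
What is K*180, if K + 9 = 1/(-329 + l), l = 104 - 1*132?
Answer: -192840/119 ≈ -1620.5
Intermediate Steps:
l = -28 (l = 104 - 132 = -28)
K = -3214/357 (K = -9 + 1/(-329 - 28) = -9 + 1/(-357) = -9 - 1/357 = -3214/357 ≈ -9.0028)
K*180 = -3214/357*180 = -192840/119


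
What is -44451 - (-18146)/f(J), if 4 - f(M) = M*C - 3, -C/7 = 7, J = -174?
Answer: -378696215/8519 ≈ -44453.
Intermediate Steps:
C = -49 (C = -7*7 = -49)
f(M) = 7 + 49*M (f(M) = 4 - (M*(-49) - 3) = 4 - (-49*M - 3) = 4 - (-3 - 49*M) = 4 + (3 + 49*M) = 7 + 49*M)
-44451 - (-18146)/f(J) = -44451 - (-18146)/(7 + 49*(-174)) = -44451 - (-18146)/(7 - 8526) = -44451 - (-18146)/(-8519) = -44451 - (-18146)*(-1)/8519 = -44451 - 1*18146/8519 = -44451 - 18146/8519 = -378696215/8519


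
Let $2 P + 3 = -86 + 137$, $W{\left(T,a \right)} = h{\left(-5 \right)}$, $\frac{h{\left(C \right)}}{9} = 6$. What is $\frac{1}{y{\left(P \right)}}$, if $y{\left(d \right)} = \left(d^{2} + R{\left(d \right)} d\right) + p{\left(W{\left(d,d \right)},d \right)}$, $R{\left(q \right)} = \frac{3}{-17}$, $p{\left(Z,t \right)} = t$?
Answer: $\frac{17}{10128} \approx 0.0016785$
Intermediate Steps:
$h{\left(C \right)} = 54$ ($h{\left(C \right)} = 9 \cdot 6 = 54$)
$W{\left(T,a \right)} = 54$
$R{\left(q \right)} = - \frac{3}{17}$ ($R{\left(q \right)} = 3 \left(- \frac{1}{17}\right) = - \frac{3}{17}$)
$P = 24$ ($P = - \frac{3}{2} + \frac{-86 + 137}{2} = - \frac{3}{2} + \frac{1}{2} \cdot 51 = - \frac{3}{2} + \frac{51}{2} = 24$)
$y{\left(d \right)} = d^{2} + \frac{14 d}{17}$ ($y{\left(d \right)} = \left(d^{2} - \frac{3 d}{17}\right) + d = d^{2} + \frac{14 d}{17}$)
$\frac{1}{y{\left(P \right)}} = \frac{1}{\frac{1}{17} \cdot 24 \left(14 + 17 \cdot 24\right)} = \frac{1}{\frac{1}{17} \cdot 24 \left(14 + 408\right)} = \frac{1}{\frac{1}{17} \cdot 24 \cdot 422} = \frac{1}{\frac{10128}{17}} = \frac{17}{10128}$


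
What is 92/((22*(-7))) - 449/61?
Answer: -37379/4697 ≈ -7.9581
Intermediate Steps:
92/((22*(-7))) - 449/61 = 92/(-154) - 449*1/61 = 92*(-1/154) - 449/61 = -46/77 - 449/61 = -37379/4697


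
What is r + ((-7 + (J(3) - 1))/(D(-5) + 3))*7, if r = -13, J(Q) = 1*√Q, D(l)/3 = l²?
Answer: -535/39 + 7*√3/78 ≈ -13.563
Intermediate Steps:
D(l) = 3*l²
J(Q) = √Q
r + ((-7 + (J(3) - 1))/(D(-5) + 3))*7 = -13 + ((-7 + (√3 - 1))/(3*(-5)² + 3))*7 = -13 + ((-7 + (-1 + √3))/(3*25 + 3))*7 = -13 + ((-8 + √3)/(75 + 3))*7 = -13 + ((-8 + √3)/78)*7 = -13 + ((-8 + √3)*(1/78))*7 = -13 + (-4/39 + √3/78)*7 = -13 + (-28/39 + 7*√3/78) = -535/39 + 7*√3/78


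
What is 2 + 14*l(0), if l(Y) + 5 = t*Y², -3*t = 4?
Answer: -68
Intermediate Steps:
t = -4/3 (t = -⅓*4 = -4/3 ≈ -1.3333)
l(Y) = -5 - 4*Y²/3
2 + 14*l(0) = 2 + 14*(-5 - 4/3*0²) = 2 + 14*(-5 - 4/3*0) = 2 + 14*(-5 + 0) = 2 + 14*(-5) = 2 - 70 = -68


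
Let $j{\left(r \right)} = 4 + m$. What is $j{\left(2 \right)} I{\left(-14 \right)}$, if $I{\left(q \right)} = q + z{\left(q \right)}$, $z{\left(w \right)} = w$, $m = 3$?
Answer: $-196$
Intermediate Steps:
$I{\left(q \right)} = 2 q$ ($I{\left(q \right)} = q + q = 2 q$)
$j{\left(r \right)} = 7$ ($j{\left(r \right)} = 4 + 3 = 7$)
$j{\left(2 \right)} I{\left(-14 \right)} = 7 \cdot 2 \left(-14\right) = 7 \left(-28\right) = -196$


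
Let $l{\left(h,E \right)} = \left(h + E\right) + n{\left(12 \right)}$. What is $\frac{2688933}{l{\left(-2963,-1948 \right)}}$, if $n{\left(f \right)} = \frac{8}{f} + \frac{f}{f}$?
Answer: $- \frac{8066799}{14728} \approx -547.72$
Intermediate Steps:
$n{\left(f \right)} = 1 + \frac{8}{f}$ ($n{\left(f \right)} = \frac{8}{f} + 1 = 1 + \frac{8}{f}$)
$l{\left(h,E \right)} = \frac{5}{3} + E + h$ ($l{\left(h,E \right)} = \left(h + E\right) + \frac{8 + 12}{12} = \left(E + h\right) + \frac{1}{12} \cdot 20 = \left(E + h\right) + \frac{5}{3} = \frac{5}{3} + E + h$)
$\frac{2688933}{l{\left(-2963,-1948 \right)}} = \frac{2688933}{\frac{5}{3} - 1948 - 2963} = \frac{2688933}{- \frac{14728}{3}} = 2688933 \left(- \frac{3}{14728}\right) = - \frac{8066799}{14728}$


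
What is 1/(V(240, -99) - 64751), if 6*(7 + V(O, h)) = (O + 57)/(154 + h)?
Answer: -10/647571 ≈ -1.5442e-5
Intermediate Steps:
V(O, h) = -7 + (57 + O)/(6*(154 + h)) (V(O, h) = -7 + ((O + 57)/(154 + h))/6 = -7 + ((57 + O)/(154 + h))/6 = -7 + (57 + O)/(6*(154 + h)))
1/(V(240, -99) - 64751) = 1/((-6411 + 240 - 42*(-99))/(6*(154 - 99)) - 64751) = 1/((1/6)*(-6411 + 240 + 4158)/55 - 64751) = 1/((1/6)*(1/55)*(-2013) - 64751) = 1/(-61/10 - 64751) = 1/(-647571/10) = -10/647571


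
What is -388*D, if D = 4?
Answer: -1552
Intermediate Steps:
-388*D = -388*4 = -1552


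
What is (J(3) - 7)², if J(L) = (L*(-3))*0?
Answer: 49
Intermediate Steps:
J(L) = 0 (J(L) = -3*L*0 = 0)
(J(3) - 7)² = (0 - 7)² = (-7)² = 49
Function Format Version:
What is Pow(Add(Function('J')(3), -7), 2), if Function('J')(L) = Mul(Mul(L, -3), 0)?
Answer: 49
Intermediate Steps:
Function('J')(L) = 0 (Function('J')(L) = Mul(Mul(-3, L), 0) = 0)
Pow(Add(Function('J')(3), -7), 2) = Pow(Add(0, -7), 2) = Pow(-7, 2) = 49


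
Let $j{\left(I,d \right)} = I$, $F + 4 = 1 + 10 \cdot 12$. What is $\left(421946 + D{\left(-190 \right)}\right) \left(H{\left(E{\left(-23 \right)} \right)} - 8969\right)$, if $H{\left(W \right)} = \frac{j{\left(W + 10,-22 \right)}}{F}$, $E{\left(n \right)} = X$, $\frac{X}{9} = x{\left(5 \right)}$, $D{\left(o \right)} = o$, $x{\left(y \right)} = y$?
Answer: $- \frac{442556162408}{117} \approx -3.7825 \cdot 10^{9}$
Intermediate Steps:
$F = 117$ ($F = -4 + \left(1 + 10 \cdot 12\right) = -4 + \left(1 + 120\right) = -4 + 121 = 117$)
$X = 45$ ($X = 9 \cdot 5 = 45$)
$E{\left(n \right)} = 45$
$H{\left(W \right)} = \frac{10}{117} + \frac{W}{117}$ ($H{\left(W \right)} = \frac{W + 10}{117} = \left(10 + W\right) \frac{1}{117} = \frac{10}{117} + \frac{W}{117}$)
$\left(421946 + D{\left(-190 \right)}\right) \left(H{\left(E{\left(-23 \right)} \right)} - 8969\right) = \left(421946 - 190\right) \left(\left(\frac{10}{117} + \frac{1}{117} \cdot 45\right) - 8969\right) = 421756 \left(\left(\frac{10}{117} + \frac{5}{13}\right) - 8969\right) = 421756 \left(\frac{55}{117} - 8969\right) = 421756 \left(- \frac{1049318}{117}\right) = - \frac{442556162408}{117}$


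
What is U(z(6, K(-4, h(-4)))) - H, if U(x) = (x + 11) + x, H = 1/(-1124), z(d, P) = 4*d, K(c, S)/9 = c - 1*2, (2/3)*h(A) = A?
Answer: 66317/1124 ≈ 59.001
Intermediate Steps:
h(A) = 3*A/2
K(c, S) = -18 + 9*c (K(c, S) = 9*(c - 1*2) = 9*(c - 2) = 9*(-2 + c) = -18 + 9*c)
H = -1/1124 ≈ -0.00088968
U(x) = 11 + 2*x (U(x) = (11 + x) + x = 11 + 2*x)
U(z(6, K(-4, h(-4)))) - H = (11 + 2*(4*6)) - 1*(-1/1124) = (11 + 2*24) + 1/1124 = (11 + 48) + 1/1124 = 59 + 1/1124 = 66317/1124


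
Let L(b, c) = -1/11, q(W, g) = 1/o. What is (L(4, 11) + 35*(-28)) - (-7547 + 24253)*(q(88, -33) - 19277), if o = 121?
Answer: 38966893705/121 ≈ 3.2204e+8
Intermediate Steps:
q(W, g) = 1/121
L(b, c) = -1/11 (L(b, c) = -1*1/11 = -1/11)
(L(4, 11) + 35*(-28)) - (-7547 + 24253)*(q(88, -33) - 19277) = (-1/11 + 35*(-28)) - (-7547 + 24253)*(1/121 - 19277) = (-1/11 - 980) - 16706*(-2332516)/121 = -10781/11 - 1*(-38967012296/121) = -10781/11 + 38967012296/121 = 38966893705/121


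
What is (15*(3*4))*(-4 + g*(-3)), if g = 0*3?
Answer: -720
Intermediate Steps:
g = 0
(15*(3*4))*(-4 + g*(-3)) = (15*(3*4))*(-4 + 0*(-3)) = (15*12)*(-4 + 0) = 180*(-4) = -720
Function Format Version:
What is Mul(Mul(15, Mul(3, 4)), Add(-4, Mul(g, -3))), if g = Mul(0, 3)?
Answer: -720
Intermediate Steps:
g = 0
Mul(Mul(15, Mul(3, 4)), Add(-4, Mul(g, -3))) = Mul(Mul(15, Mul(3, 4)), Add(-4, Mul(0, -3))) = Mul(Mul(15, 12), Add(-4, 0)) = Mul(180, -4) = -720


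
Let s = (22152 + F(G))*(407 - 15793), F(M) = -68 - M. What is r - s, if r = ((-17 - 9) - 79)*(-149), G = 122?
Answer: 337922977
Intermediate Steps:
s = -337907332 (s = (22152 + (-68 - 1*122))*(407 - 15793) = (22152 + (-68 - 122))*(-15386) = (22152 - 190)*(-15386) = 21962*(-15386) = -337907332)
r = 15645 (r = (-26 - 79)*(-149) = -105*(-149) = 15645)
r - s = 15645 - 1*(-337907332) = 15645 + 337907332 = 337922977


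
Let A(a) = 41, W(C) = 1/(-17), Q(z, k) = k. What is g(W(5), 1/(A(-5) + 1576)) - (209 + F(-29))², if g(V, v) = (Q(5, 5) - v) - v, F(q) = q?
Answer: -52382717/1617 ≈ -32395.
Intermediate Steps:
W(C) = -1/17
g(V, v) = 5 - 2*v (g(V, v) = (5 - v) - v = 5 - 2*v)
g(W(5), 1/(A(-5) + 1576)) - (209 + F(-29))² = (5 - 2/(41 + 1576)) - (209 - 29)² = (5 - 2/1617) - 1*180² = (5 - 2*1/1617) - 1*32400 = (5 - 2/1617) - 32400 = 8083/1617 - 32400 = -52382717/1617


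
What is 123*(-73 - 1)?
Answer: -9102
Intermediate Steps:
123*(-73 - 1) = 123*(-74) = -9102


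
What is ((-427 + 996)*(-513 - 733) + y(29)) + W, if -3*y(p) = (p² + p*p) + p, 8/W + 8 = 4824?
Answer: -1281437063/1806 ≈ -7.0954e+5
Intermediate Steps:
W = 1/602 (W = 8/(-8 + 4824) = 8/4816 = 8*(1/4816) = 1/602 ≈ 0.0016611)
y(p) = -2*p²/3 - p/3 (y(p) = -((p² + p*p) + p)/3 = -((p² + p²) + p)/3 = -(2*p² + p)/3 = -(p + 2*p²)/3 = -2*p²/3 - p/3)
((-427 + 996)*(-513 - 733) + y(29)) + W = ((-427 + 996)*(-513 - 733) - ⅓*29*(1 + 2*29)) + 1/602 = (569*(-1246) - ⅓*29*(1 + 58)) + 1/602 = (-708974 - ⅓*29*59) + 1/602 = (-708974 - 1711/3) + 1/602 = -2128633/3 + 1/602 = -1281437063/1806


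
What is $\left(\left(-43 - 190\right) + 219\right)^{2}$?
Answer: $196$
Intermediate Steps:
$\left(\left(-43 - 190\right) + 219\right)^{2} = \left(-233 + 219\right)^{2} = \left(-14\right)^{2} = 196$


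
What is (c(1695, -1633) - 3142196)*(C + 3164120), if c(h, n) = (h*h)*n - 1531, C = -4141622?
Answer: 4589170086667104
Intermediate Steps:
c(h, n) = -1531 + n*h**2 (c(h, n) = h**2*n - 1531 = n*h**2 - 1531 = -1531 + n*h**2)
(c(1695, -1633) - 3142196)*(C + 3164120) = ((-1531 - 1633*1695**2) - 3142196)*(-4141622 + 3164120) = ((-1531 - 1633*2873025) - 3142196)*(-977502) = ((-1531 - 4691649825) - 3142196)*(-977502) = (-4691651356 - 3142196)*(-977502) = -4694793552*(-977502) = 4589170086667104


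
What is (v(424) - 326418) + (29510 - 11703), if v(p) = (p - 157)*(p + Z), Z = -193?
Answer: -246934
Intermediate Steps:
v(p) = (-193 + p)*(-157 + p) (v(p) = (p - 157)*(p - 193) = (-157 + p)*(-193 + p) = (-193 + p)*(-157 + p))
(v(424) - 326418) + (29510 - 11703) = ((30301 + 424² - 350*424) - 326418) + (29510 - 11703) = ((30301 + 179776 - 148400) - 326418) + 17807 = (61677 - 326418) + 17807 = -264741 + 17807 = -246934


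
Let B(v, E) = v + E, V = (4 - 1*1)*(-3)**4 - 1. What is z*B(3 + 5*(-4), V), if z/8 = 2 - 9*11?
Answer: -174600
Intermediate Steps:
V = 242 (V = (4 - 1)*81 - 1 = 3*81 - 1 = 243 - 1 = 242)
z = -776 (z = 8*(2 - 9*11) = 8*(2 - 99) = 8*(-97) = -776)
B(v, E) = E + v
z*B(3 + 5*(-4), V) = -776*(242 + (3 + 5*(-4))) = -776*(242 + (3 - 20)) = -776*(242 - 17) = -776*225 = -174600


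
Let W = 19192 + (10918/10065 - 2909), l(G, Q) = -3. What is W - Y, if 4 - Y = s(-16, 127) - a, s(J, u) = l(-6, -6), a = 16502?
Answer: -2263772/10065 ≈ -224.92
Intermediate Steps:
s(J, u) = -3
W = 163899313/10065 (W = 19192 + (10918*(1/10065) - 2909) = 19192 + (10918/10065 - 2909) = 19192 - 29268167/10065 = 163899313/10065 ≈ 16284.)
Y = 16509 (Y = 4 - (-3 - 1*16502) = 4 - (-3 - 16502) = 4 - 1*(-16505) = 4 + 16505 = 16509)
W - Y = 163899313/10065 - 1*16509 = 163899313/10065 - 16509 = -2263772/10065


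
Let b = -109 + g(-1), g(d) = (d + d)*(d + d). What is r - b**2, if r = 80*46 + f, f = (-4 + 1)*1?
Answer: -7348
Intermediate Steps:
f = -3 (f = -3*1 = -3)
g(d) = 4*d**2 (g(d) = (2*d)*(2*d) = 4*d**2)
r = 3677 (r = 80*46 - 3 = 3680 - 3 = 3677)
b = -105 (b = -109 + 4*(-1)**2 = -109 + 4*1 = -109 + 4 = -105)
r - b**2 = 3677 - 1*(-105)**2 = 3677 - 1*11025 = 3677 - 11025 = -7348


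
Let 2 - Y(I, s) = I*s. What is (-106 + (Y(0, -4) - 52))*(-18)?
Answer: 2808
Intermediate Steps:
Y(I, s) = 2 - I*s
(-106 + (Y(0, -4) - 52))*(-18) = (-106 + ((2 - 1*0*(-4)) - 52))*(-18) = (-106 + ((2 + 0) - 52))*(-18) = (-106 + (2 - 52))*(-18) = (-106 - 50)*(-18) = -156*(-18) = 2808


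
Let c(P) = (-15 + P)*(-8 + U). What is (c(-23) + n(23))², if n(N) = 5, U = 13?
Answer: 34225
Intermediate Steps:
c(P) = -75 + 5*P (c(P) = (-15 + P)*(-8 + 13) = (-15 + P)*5 = -75 + 5*P)
(c(-23) + n(23))² = ((-75 + 5*(-23)) + 5)² = ((-75 - 115) + 5)² = (-190 + 5)² = (-185)² = 34225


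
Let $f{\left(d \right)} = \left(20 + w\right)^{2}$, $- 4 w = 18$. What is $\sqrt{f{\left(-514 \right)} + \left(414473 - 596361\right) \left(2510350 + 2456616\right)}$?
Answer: $\frac{i \sqrt{3613726046271}}{2} \approx 9.5049 \cdot 10^{5} i$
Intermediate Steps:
$w = - \frac{9}{2}$ ($w = \left(- \frac{1}{4}\right) 18 = - \frac{9}{2} \approx -4.5$)
$f{\left(d \right)} = \frac{961}{4}$ ($f{\left(d \right)} = \left(20 - \frac{9}{2}\right)^{2} = \left(\frac{31}{2}\right)^{2} = \frac{961}{4}$)
$\sqrt{f{\left(-514 \right)} + \left(414473 - 596361\right) \left(2510350 + 2456616\right)} = \sqrt{\frac{961}{4} + \left(414473 - 596361\right) \left(2510350 + 2456616\right)} = \sqrt{\frac{961}{4} - 903431511808} = \sqrt{- \frac{3613726046271}{4}} = \frac{i \sqrt{3613726046271}}{2}$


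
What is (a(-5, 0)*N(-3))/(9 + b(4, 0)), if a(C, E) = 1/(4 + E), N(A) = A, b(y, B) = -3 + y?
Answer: -3/40 ≈ -0.075000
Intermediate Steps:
(a(-5, 0)*N(-3))/(9 + b(4, 0)) = (-3/(4 + 0))/(9 + (-3 + 4)) = (-3/4)/(9 + 1) = ((¼)*(-3))/10 = -¾*⅒ = -3/40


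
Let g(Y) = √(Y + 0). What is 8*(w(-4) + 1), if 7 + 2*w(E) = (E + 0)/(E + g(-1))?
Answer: -276/17 + 16*I/17 ≈ -16.235 + 0.94118*I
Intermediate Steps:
g(Y) = √Y
w(E) = -7/2 + E/(2*(I + E)) (w(E) = -7/2 + ((E + 0)/(E + √(-1)))/2 = -7/2 + (E/(E + I))/2 = -7/2 + (E/(I + E))/2 = -7/2 + E/(2*(I + E)))
8*(w(-4) + 1) = 8*((-3*(-4) - 7*I/2)/(I - 4) + 1) = 8*((12 - 7*I/2)/(-4 + I) + 1) = 8*(((-4 - I)/17)*(12 - 7*I/2) + 1) = 8*((-4 - I)*(12 - 7*I/2)/17 + 1) = 8*(1 + (-4 - I)*(12 - 7*I/2)/17) = 8 + 8*(-4 - I)*(12 - 7*I/2)/17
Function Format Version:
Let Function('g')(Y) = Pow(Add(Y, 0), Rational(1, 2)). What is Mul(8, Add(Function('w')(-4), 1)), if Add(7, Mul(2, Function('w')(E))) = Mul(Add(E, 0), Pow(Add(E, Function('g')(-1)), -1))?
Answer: Add(Rational(-276, 17), Mul(Rational(16, 17), I)) ≈ Add(-16.235, Mul(0.94118, I))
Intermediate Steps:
Function('g')(Y) = Pow(Y, Rational(1, 2))
Function('w')(E) = Add(Rational(-7, 2), Mul(Rational(1, 2), E, Pow(Add(I, E), -1))) (Function('w')(E) = Add(Rational(-7, 2), Mul(Rational(1, 2), Mul(Add(E, 0), Pow(Add(E, Pow(-1, Rational(1, 2))), -1)))) = Add(Rational(-7, 2), Mul(Rational(1, 2), Mul(E, Pow(Add(E, I), -1)))) = Add(Rational(-7, 2), Mul(Rational(1, 2), Mul(E, Pow(Add(I, E), -1)))) = Add(Rational(-7, 2), Mul(Rational(1, 2), E, Pow(Add(I, E), -1))))
Mul(8, Add(Function('w')(-4), 1)) = Mul(8, Add(Mul(Pow(Add(I, -4), -1), Add(Mul(-3, -4), Mul(Rational(-7, 2), I))), 1)) = Mul(8, Add(Mul(Pow(Add(-4, I), -1), Add(12, Mul(Rational(-7, 2), I))), 1)) = Mul(8, Add(Mul(Mul(Rational(1, 17), Add(-4, Mul(-1, I))), Add(12, Mul(Rational(-7, 2), I))), 1)) = Mul(8, Add(Mul(Rational(1, 17), Add(-4, Mul(-1, I)), Add(12, Mul(Rational(-7, 2), I))), 1)) = Mul(8, Add(1, Mul(Rational(1, 17), Add(-4, Mul(-1, I)), Add(12, Mul(Rational(-7, 2), I))))) = Add(8, Mul(Rational(8, 17), Add(-4, Mul(-1, I)), Add(12, Mul(Rational(-7, 2), I))))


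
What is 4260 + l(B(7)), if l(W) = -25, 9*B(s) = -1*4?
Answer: 4235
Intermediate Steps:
B(s) = -4/9 (B(s) = (-1*4)/9 = (⅑)*(-4) = -4/9)
4260 + l(B(7)) = 4260 - 25 = 4235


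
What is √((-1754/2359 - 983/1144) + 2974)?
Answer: √5411962550488494/1349348 ≈ 54.520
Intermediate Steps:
√((-1754/2359 - 983/1144) + 2974) = √(-4325473/2698696 + 2974) = √(8021596431/2698696) = √5411962550488494/1349348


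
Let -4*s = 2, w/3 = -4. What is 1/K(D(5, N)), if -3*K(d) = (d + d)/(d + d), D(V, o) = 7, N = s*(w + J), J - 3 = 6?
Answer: -3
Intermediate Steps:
w = -12 (w = 3*(-4) = -12)
J = 9 (J = 3 + 6 = 9)
s = -½ (s = -¼*2 = -½ ≈ -0.50000)
N = 3/2 (N = -(-12 + 9)/2 = -½*(-3) = 3/2 ≈ 1.5000)
K(d) = -⅓ (K(d) = -(d + d)/(3*(d + d)) = -2*d/(3*(2*d)) = -2*d*1/(2*d)/3 = -⅓*1 = -⅓)
1/K(D(5, N)) = 1/(-⅓) = -3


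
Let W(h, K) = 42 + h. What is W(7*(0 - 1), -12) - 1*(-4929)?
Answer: 4964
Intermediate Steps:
W(7*(0 - 1), -12) - 1*(-4929) = (42 + 7*(0 - 1)) - 1*(-4929) = (42 + 7*(-1)) + 4929 = (42 - 7) + 4929 = 35 + 4929 = 4964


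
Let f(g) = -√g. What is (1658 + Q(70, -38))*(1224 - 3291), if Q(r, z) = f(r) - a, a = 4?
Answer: -3418818 + 2067*√70 ≈ -3.4015e+6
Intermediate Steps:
Q(r, z) = -4 - √r (Q(r, z) = -√r - 1*4 = -√r - 4 = -4 - √r)
(1658 + Q(70, -38))*(1224 - 3291) = (1658 + (-4 - √70))*(1224 - 3291) = (1654 - √70)*(-2067) = -3418818 + 2067*√70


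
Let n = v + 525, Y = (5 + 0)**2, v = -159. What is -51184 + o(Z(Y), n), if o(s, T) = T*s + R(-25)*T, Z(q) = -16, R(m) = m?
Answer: -66190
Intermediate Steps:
Y = 25 (Y = 5**2 = 25)
n = 366 (n = -159 + 525 = 366)
o(s, T) = -25*T + T*s (o(s, T) = T*s - 25*T = -25*T + T*s)
-51184 + o(Z(Y), n) = -51184 + 366*(-25 - 16) = -51184 + 366*(-41) = -51184 - 15006 = -66190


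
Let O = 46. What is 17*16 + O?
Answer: 318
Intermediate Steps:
17*16 + O = 17*16 + 46 = 272 + 46 = 318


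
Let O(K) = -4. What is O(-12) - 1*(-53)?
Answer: 49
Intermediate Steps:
O(-12) - 1*(-53) = -4 - 1*(-53) = -4 + 53 = 49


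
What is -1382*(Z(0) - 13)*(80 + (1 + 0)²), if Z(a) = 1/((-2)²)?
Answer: 2854521/2 ≈ 1.4273e+6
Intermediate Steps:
Z(a) = ¼ (Z(a) = 1/4 = ¼)
-1382*(Z(0) - 13)*(80 + (1 + 0)²) = -1382*(¼ - 13)*(80 + (1 + 0)²) = -(-35241)*(80 + 1²)/2 = -(-35241)*(80 + 1)/2 = -(-35241)*81/2 = -1382*(-4131/4) = 2854521/2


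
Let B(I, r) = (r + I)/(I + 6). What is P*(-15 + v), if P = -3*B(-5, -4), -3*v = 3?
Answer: -432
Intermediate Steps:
v = -1 (v = -1/3*3 = -1)
B(I, r) = (I + r)/(6 + I)
P = 27 (P = -3*(-5 - 4)/(6 - 5) = -3*(-9)/1 = -3*(-9) = 27)
P*(-15 + v) = 27*(-15 - 1) = 27*(-16) = -432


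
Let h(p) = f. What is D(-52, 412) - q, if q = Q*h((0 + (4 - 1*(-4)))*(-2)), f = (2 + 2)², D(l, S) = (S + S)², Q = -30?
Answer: 679456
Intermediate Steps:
D(l, S) = 4*S² (D(l, S) = (2*S)² = 4*S²)
f = 16 (f = 4² = 16)
h(p) = 16
q = -480 (q = -30*16 = -480)
D(-52, 412) - q = 4*412² - 1*(-480) = 4*169744 + 480 = 678976 + 480 = 679456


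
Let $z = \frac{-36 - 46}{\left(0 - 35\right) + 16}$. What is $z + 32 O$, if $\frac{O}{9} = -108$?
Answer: $- \frac{590894}{19} \approx -31100.0$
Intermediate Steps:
$O = -972$ ($O = 9 \left(-108\right) = -972$)
$z = \frac{82}{19}$ ($z = - \frac{82}{-35 + 16} = - \frac{82}{-19} = \left(-82\right) \left(- \frac{1}{19}\right) = \frac{82}{19} \approx 4.3158$)
$z + 32 O = \frac{82}{19} + 32 \left(-972\right) = \frac{82}{19} - 31104 = - \frac{590894}{19}$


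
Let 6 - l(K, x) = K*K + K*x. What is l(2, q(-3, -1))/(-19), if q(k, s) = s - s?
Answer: -2/19 ≈ -0.10526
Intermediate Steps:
q(k, s) = 0
l(K, x) = 6 - K**2 - K*x (l(K, x) = 6 - (K*K + K*x) = 6 - (K**2 + K*x) = 6 + (-K**2 - K*x) = 6 - K**2 - K*x)
l(2, q(-3, -1))/(-19) = (6 - 1*2**2 - 1*2*0)/(-19) = -(6 - 1*4 + 0)/19 = -(6 - 4 + 0)/19 = -1/19*2 = -2/19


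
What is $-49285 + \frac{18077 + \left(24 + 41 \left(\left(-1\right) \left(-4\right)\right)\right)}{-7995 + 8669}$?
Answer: $- \frac{33199825}{674} \approx -49258.0$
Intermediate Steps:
$-49285 + \frac{18077 + \left(24 + 41 \left(\left(-1\right) \left(-4\right)\right)\right)}{-7995 + 8669} = -49285 + \frac{18077 + \left(24 + 41 \cdot 4\right)}{674} = -49285 + \left(18077 + \left(24 + 164\right)\right) \frac{1}{674} = -49285 + \left(18077 + 188\right) \frac{1}{674} = -49285 + 18265 \cdot \frac{1}{674} = -49285 + \frac{18265}{674} = - \frac{33199825}{674}$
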